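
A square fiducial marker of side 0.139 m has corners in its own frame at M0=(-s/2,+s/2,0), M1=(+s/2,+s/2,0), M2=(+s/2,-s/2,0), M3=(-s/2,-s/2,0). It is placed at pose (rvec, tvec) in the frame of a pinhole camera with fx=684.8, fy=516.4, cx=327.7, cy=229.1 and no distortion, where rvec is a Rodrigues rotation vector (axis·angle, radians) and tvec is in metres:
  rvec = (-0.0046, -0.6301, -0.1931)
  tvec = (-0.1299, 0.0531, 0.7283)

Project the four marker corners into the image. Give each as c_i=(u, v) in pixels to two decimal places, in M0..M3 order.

c0=(157.06, 328.98) c1=(272.42, 301.92) c2=(249.38, 210.53) c3=(130.00, 227.00)

Intrinsics K: fx=684.8, fy=516.4, cx=327.7, cy=229.1
Marker side s = 0.139 m; corners in marker frame (Z=0):
  M0 = (-0.0695, +0.0695, 0)
  M1 = (+0.0695, +0.0695, 0)
  M2 = (+0.0695, -0.0695, 0)
  M3 = (-0.0695, -0.0695, 0)
rvec = (-0.0046, -0.6301, -0.1931), |rvec| = θ = 0.65904 rad = 37.760°
Rodrigues: sinθ=0.61236, 1−cosθ=0.20942; R = I + sinθ·[k]× + (1−cosθ)·[k]×²:
    [+0.79059 +0.18082 -0.58504]
    [-0.17802 +0.98201 +0.06294]
    [+0.58590 +0.05439 +0.80856]
t = (-0.1299, 0.0531, 0.7283) m
M0: Pc = R·M0+t = (-0.17228, +0.13372, +0.69136); u = 684.8·(-0.17228)/0.69136 + 327.7 = 157.0557, v = 516.4·(+0.13372)/0.69136 + 229.1 = 328.9817
M1: Pc = R·M1+t = (-0.06239, +0.10898, +0.77280); u = 684.8·(-0.06239)/0.77280 + 327.7 = 272.4171, v = 516.4·(+0.10898)/0.77280 + 229.1 = 301.9206
M2: Pc = R·M2+t = (-0.08752, -0.02752, +0.76524); u = 684.8·(-0.08752)/0.76524 + 327.7 = 249.3790, v = 516.4·(-0.02752)/0.76524 + 229.1 = 210.5272
M3: Pc = R·M3+t = (-0.19741, -0.00278, +0.68380); u = 684.8·(-0.19741)/0.68380 + 327.7 = 129.9983, v = 516.4·(-0.00278)/0.68380 + 229.1 = 227.0028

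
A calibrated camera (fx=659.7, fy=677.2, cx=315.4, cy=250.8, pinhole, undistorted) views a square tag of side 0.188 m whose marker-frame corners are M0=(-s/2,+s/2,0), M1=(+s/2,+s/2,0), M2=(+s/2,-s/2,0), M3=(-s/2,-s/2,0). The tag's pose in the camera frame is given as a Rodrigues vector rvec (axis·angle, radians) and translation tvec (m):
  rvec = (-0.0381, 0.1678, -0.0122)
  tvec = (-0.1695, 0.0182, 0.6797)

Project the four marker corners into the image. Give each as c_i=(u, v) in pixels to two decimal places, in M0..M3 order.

c0=(66.16, 361.98) c1=(239.49, 364.31) c2=(238.66, 172.53) c3=(67.18, 178.84)

Intrinsics K: fx=659.7, fy=677.2, cx=315.4, cy=250.8
Marker side s = 0.188 m; corners in marker frame (Z=0):
  M0 = (-0.0940, +0.0940, 0)
  M1 = (+0.0940, +0.0940, 0)
  M2 = (+0.0940, -0.0940, 0)
  M3 = (-0.0940, -0.0940, 0)
rvec = (-0.0381, 0.1678, -0.0122), |rvec| = θ = 0.17250 rad = 9.884°
Rodrigues: sinθ=0.17165, 1−cosθ=0.01484; R = I + sinθ·[k]× + (1−cosθ)·[k]×²:
    [+0.98588 +0.00895 +0.16720]
    [-0.01533 +0.99920 +0.03689]
    [-0.16674 -0.03893 +0.98523]
t = (-0.1695, 0.0182, 0.6797) m
M0: Pc = R·M0+t = (-0.26133, +0.11357, +0.69171); u = 659.7·(-0.26133)/0.69171 + 315.4 = 66.1633, v = 677.2·(+0.11357)/0.69171 + 250.8 = 361.9830
M1: Pc = R·M1+t = (-0.07599, +0.11068, +0.66037); u = 659.7·(-0.07599)/0.66037 + 315.4 = 239.4911, v = 677.2·(+0.11068)/0.66037 + 250.8 = 364.3055
M2: Pc = R·M2+t = (-0.07767, -0.07717, +0.66769); u = 659.7·(-0.07767)/0.66769 + 315.4 = 238.6606, v = 677.2·(-0.07717)/0.66769 + 250.8 = 172.5347
M3: Pc = R·M3+t = (-0.26301, -0.07428, +0.69903); u = 659.7·(-0.26301)/0.69903 + 315.4 = 67.1849, v = 677.2·(-0.07428)/0.69903 + 250.8 = 178.8360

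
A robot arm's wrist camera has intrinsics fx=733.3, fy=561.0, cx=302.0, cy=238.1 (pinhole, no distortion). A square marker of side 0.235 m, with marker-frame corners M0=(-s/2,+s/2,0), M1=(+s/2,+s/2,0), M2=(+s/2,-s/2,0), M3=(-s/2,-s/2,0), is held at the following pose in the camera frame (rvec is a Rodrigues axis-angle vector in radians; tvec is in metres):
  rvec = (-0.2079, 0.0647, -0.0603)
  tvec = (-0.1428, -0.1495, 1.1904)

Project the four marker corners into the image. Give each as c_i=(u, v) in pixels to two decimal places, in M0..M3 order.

Intrinsics K: fx=733.3, fy=561.0, cx=302.0, cy=238.1
Marker side s = 0.235 m; corners in marker frame (Z=0):
  M0 = (-0.1175, +0.1175, 0)
  M1 = (+0.1175, +0.1175, 0)
  M2 = (+0.1175, -0.1175, 0)
  M3 = (-0.1175, -0.1175, 0)
rvec = (-0.2079, 0.0647, -0.0603), |rvec| = θ = 0.22593 rad = 12.945°
Rodrigues: sinθ=0.22401, 1−cosθ=0.02541; R = I + sinθ·[k]× + (1−cosθ)·[k]×²:
    [+0.99611 +0.05309 +0.07039]
    [-0.06649 +0.97667 +0.20419]
    [-0.05791 -0.20808 +0.97640]
t = (-0.1428, -0.1495, 1.1904) m
M0: Pc = R·M0+t = (-0.25360, -0.02693, +1.17276); u = 733.3·(-0.25360)/1.17276 + 302.0 = 143.4265, v = 561.0·(-0.02693)/1.17276 + 238.1 = 225.2181
M1: Pc = R·M1+t = (-0.01952, -0.04255, +1.15915); u = 733.3·(-0.01952)/1.15915 + 302.0 = 289.6516, v = 561.0·(-0.04255)/1.15915 + 238.1 = 217.5052
M2: Pc = R·M2+t = (-0.03200, -0.27207, +1.20804); u = 733.3·(-0.03200)/1.20804 + 302.0 = 282.5781, v = 561.0·(-0.27207)/1.20804 + 238.1 = 111.7539
M3: Pc = R·M3+t = (-0.26608, -0.25645, +1.22165); u = 733.3·(-0.26608)/1.22165 + 302.0 = 142.2846, v = 561.0·(-0.25645)/1.22165 + 238.1 = 120.3362

c0=(143.43, 225.22) c1=(289.65, 217.51) c2=(282.58, 111.75) c3=(142.28, 120.34)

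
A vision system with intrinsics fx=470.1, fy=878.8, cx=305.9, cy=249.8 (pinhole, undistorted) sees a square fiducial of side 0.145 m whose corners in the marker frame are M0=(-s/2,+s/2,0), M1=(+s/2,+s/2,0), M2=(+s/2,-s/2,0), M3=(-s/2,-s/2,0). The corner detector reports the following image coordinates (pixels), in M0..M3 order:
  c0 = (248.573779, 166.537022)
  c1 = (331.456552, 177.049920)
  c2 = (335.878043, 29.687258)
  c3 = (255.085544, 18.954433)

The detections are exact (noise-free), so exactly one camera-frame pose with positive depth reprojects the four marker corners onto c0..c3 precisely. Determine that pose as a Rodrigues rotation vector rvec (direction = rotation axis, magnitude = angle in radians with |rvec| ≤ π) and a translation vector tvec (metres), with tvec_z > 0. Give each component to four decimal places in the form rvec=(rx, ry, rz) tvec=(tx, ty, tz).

Intrinsics K: fx=470.1, fy=878.8, cx=305.9, cy=249.8
Marker side s = 0.145 m; corners in marker frame (Z=0):
  M0 = (-0.0725, +0.0725, 0)
  M1 = (+0.0725, +0.0725, 0)
  M2 = (+0.0725, -0.0725, 0)
  M3 = (-0.0725, -0.0725, 0)
Detected image corners:
  c0 = (248.573779, 166.537022) px
  c1 = (331.456552, 177.049920) px
  c2 = (335.878043, 29.687258) px
  c3 = (255.085544, 18.954433) px
Planar DLT: solve 8×8 A·h = b for H (H[2,2]=1):
  H  [+570.99947 -88.80942 +292.85091]
  H  [+75.51264 +999.92834 +97.13245]
  H  [+0.02286 -0.17462 +1.00000]
B = K⁻¹H; ‖b₁‖=1.202600, ‖b₂‖=1.202600; λ = 2/(‖b₁‖+‖b₂‖) = 0.831532, sign → tz>0 ⇒ λ=+0.831532
r₁ = λ·B[:,0] = (+0.99764,+0.06605,+0.01901); r₂ = λ·B[:,1] = (-0.06260,+0.98742,-0.14520)
r₃ = r₁×r₂ = (-0.02836,+0.14367,+0.98922); SVD([r₁ r₂ r₃]) → R = UVᵀ:
  R  [+0.99764 -0.06260 -0.02836]
  R  [+0.06605 +0.98742 +0.14367]
  R  [+0.01901 -0.14520 +0.98922]
t = (-0.02308, -0.14446, +0.83153) m
tr R = 2.974274; θ = arccos((tr R − 1)/2) = 0.160567 rad = 9.200°
axis k = ((R−Rᵀ)₃₂, (R−Rᵀ)₁₃, (R−Rᵀ)₂₁) / (2 sinθ) = (-0.903423, -0.148158, +0.402339)
rvec = θ·k = (-0.145060, -0.023789, +0.064602)

rvec=(-0.1451, -0.0238, 0.0646) tvec=(-0.0231, -0.1445, 0.8315)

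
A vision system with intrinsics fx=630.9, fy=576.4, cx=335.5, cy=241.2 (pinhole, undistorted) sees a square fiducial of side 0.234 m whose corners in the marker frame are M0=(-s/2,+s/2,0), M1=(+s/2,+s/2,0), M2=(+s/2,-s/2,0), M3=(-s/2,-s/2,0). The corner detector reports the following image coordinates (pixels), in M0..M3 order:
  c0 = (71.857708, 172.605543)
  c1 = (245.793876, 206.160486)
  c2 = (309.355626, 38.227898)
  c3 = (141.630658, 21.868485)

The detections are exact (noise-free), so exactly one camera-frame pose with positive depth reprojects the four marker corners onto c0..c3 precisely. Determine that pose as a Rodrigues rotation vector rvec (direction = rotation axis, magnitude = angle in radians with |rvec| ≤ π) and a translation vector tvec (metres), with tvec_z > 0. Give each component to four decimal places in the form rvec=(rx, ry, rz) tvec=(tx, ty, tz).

rvec=(-0.2804, 0.2816, 0.2537) tvec=(-0.1724, -0.1742, 0.7437)

Intrinsics K: fx=630.9, fy=576.4, cx=335.5, cy=241.2
Marker side s = 0.234 m; corners in marker frame (Z=0):
  M0 = (-0.1170, +0.1170, 0)
  M1 = (+0.1170, +0.1170, 0)
  M2 = (+0.1170, -0.1170, 0)
  M3 = (-0.1170, -0.1170, 0)
Detected image corners:
  c0 = (71.857708, 172.605543) px
  c1 = (245.793876, 206.160486) px
  c2 = (309.355626, 38.227898) px
  c3 = (141.630658, 21.868485) px
Planar DLT: solve 8×8 A·h = b for H (H[2,2]=1):
  H  [+650.44306 -346.27369 +189.27774]
  H  [+60.12645 +644.47305 +106.16864]
  H  [-0.41170 -0.31605 +1.00000]
B = K⁻¹H; ‖b₁‖=1.344718, ‖b₂‖=1.344718; λ = 2/(‖b₁‖+‖b₂‖) = 0.743650, sign → tz>0 ⇒ λ=+0.743650
r₁ = λ·B[:,0] = (+0.92949,+0.20569,-0.30616); r₂ = λ·B[:,1] = (-0.28317,+0.92982,-0.23503)
r₃ = r₁×r₂ = (+0.23633,+0.30515,+0.92251); SVD([r₁ r₂ r₃]) → R = UVᵀ:
  R  [+0.92949 -0.28317 +0.23633]
  R  [+0.20569 +0.92982 +0.30515]
  R  [-0.30616 -0.23503 +0.92251]
t = (-0.17235, -0.17421, +0.74365) m
tr R = 2.781832; θ = arccos((tr R − 1)/2) = 0.471438 rad = 27.011°
axis k = ((R−Rᵀ)₃₂, (R−Rᵀ)₁₃, (R−Rᵀ)₂₁) / (2 sinθ) = (-0.594692, +0.597234, +0.538195)
rvec = θ·k = (-0.280361, +0.281559, +0.253726)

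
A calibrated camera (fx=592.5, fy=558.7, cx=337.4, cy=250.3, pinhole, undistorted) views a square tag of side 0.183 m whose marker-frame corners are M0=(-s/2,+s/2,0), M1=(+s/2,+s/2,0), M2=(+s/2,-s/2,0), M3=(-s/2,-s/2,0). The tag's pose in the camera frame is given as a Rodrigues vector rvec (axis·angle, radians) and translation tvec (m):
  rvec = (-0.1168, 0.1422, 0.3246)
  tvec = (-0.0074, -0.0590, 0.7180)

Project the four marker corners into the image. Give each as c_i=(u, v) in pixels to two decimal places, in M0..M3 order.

c0=(236.76, 249.41) c1=(378.86, 294.81) c2=(427.44, 158.60) c3=(286.65, 119.53)

Intrinsics K: fx=592.5, fy=558.7, cx=337.4, cy=250.3
Marker side s = 0.183 m; corners in marker frame (Z=0):
  M0 = (-0.0915, +0.0915, 0)
  M1 = (+0.0915, +0.0915, 0)
  M2 = (+0.0915, -0.0915, 0)
  M3 = (-0.0915, -0.0915, 0)
rvec = (-0.1168, 0.1422, 0.3246), |rvec| = θ = 0.37313 rad = 21.379°
Rodrigues: sinθ=0.36453, 1−cosθ=0.06881; R = I + sinθ·[k]× + (1−cosθ)·[k]×²:
    [+0.93793 -0.32533 +0.12019]
    [+0.30891 +0.94118 +0.13692]
    [-0.15766 -0.09130 +0.98326]
t = (-0.0074, -0.0590, 0.7180) m
M0: Pc = R·M0+t = (-0.12299, -0.00115, +0.72407); u = 592.5·(-0.12299)/0.72407 + 337.4 = 236.7601, v = 558.7·(-0.00115)/0.72407 + 250.3 = 249.4149
M1: Pc = R·M1+t = (+0.04865, +0.05538, +0.69522); u = 592.5·(+0.04865)/0.69522 + 337.4 = 378.8646, v = 558.7·(+0.05538)/0.69522 + 250.3 = 294.8080
M2: Pc = R·M2+t = (+0.10819, -0.11685, +0.71193); u = 592.5·(+0.10819)/0.71193 + 337.4 = 427.4395, v = 558.7·(-0.11685)/0.71193 + 250.3 = 158.5973
M3: Pc = R·M3+t = (-0.06345, -0.17338, +0.74078); u = 592.5·(-0.06345)/0.74078 + 337.4 = 286.6480, v = 558.7·(-0.17338)/0.74078 + 250.3 = 119.5331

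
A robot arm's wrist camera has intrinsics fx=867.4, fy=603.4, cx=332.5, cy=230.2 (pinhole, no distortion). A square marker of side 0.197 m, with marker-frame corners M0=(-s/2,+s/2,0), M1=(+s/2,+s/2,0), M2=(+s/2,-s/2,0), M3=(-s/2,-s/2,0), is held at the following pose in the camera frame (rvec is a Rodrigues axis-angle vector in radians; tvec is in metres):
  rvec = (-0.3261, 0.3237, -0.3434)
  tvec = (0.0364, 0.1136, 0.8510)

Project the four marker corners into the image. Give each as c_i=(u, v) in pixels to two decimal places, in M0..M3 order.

Intrinsics K: fx=867.4, fy=603.4, cx=332.5, cy=230.2
Marker side s = 0.197 m; corners in marker frame (Z=0):
  M0 = (-0.0985, +0.0985, 0)
  M1 = (+0.0985, +0.0985, 0)
  M2 = (+0.0985, -0.0985, 0)
  M3 = (-0.0985, -0.0985, 0)
rvec = (-0.3261, 0.3237, -0.3434), |rvec| = θ = 0.57363 rad = 32.866°
Rodrigues: sinθ=0.54268, 1−cosθ=0.16006; R = I + sinθ·[k]× + (1−cosθ)·[k]×²:
    [+0.89167 +0.27353 +0.36071]
    [-0.37622 +0.89091 +0.25444]
    [-0.25176 -0.36258 +0.89730]
t = (0.0364, 0.1136, 0.8510) m
M0: Pc = R·M0+t = (-0.02449, +0.23841, +0.84008); u = 867.4·(-0.02449)/0.84008 + 332.5 = 307.2170, v = 603.4·(+0.23841)/0.84008 + 230.2 = 401.4424
M1: Pc = R·M1+t = (+0.15117, +0.16430, +0.79049); u = 867.4·(+0.15117)/0.79049 + 332.5 = 498.3804, v = 603.4·(+0.16430)/0.79049 + 230.2 = 355.6120
M2: Pc = R·M2+t = (+0.09729, -0.01121, +0.86192); u = 867.4·(+0.09729)/0.86192 + 332.5 = 430.4059, v = 603.4·(-0.01121)/0.86192 + 230.2 = 222.3505
M3: Pc = R·M3+t = (-0.07837, +0.06290, +0.91151); u = 867.4·(-0.07837)/0.91151 + 332.5 = 257.9212, v = 603.4·(+0.06290)/0.91151 + 230.2 = 271.8406

c0=(307.22, 401.44) c1=(498.38, 355.61) c2=(430.41, 222.35) c3=(257.92, 271.84)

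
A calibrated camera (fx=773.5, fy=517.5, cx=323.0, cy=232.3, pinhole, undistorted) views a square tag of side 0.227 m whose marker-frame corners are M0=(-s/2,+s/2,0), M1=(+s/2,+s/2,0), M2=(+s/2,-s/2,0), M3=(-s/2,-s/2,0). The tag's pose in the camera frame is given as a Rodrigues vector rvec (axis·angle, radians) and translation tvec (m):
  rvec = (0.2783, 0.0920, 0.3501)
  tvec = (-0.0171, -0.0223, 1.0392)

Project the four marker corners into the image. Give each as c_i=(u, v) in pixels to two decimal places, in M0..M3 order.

c0=(207.83, 251.65) c1=(360.81, 290.43) c2=(420.27, 188.49) c3=(256.97, 148.17)

Intrinsics K: fx=773.5, fy=517.5, cx=323.0, cy=232.3
Marker side s = 0.227 m; corners in marker frame (Z=0):
  M0 = (-0.1135, +0.1135, 0)
  M1 = (+0.1135, +0.1135, 0)
  M2 = (+0.1135, -0.1135, 0)
  M3 = (-0.1135, -0.1135, 0)
rvec = (0.2783, 0.0920, 0.3501), |rvec| = θ = 0.45660 rad = 26.161°
Rodrigues: sinθ=0.44090, 1−cosθ=0.10244; R = I + sinθ·[k]× + (1−cosθ)·[k]×²:
    [+0.93561 -0.32548 +0.13671]
    [+0.35064 +0.90172 -0.25290]
    [-0.04096 +0.28456 +0.95778]
t = (-0.0171, -0.0223, 1.0392) m
M0: Pc = R·M0+t = (-0.16023, +0.04025, +1.07615); u = 773.5·(-0.16023)/1.07615 + 323.0 = 207.8288, v = 517.5·(+0.04025)/1.07615 + 232.3 = 251.6540
M1: Pc = R·M1+t = (+0.05215, +0.11984, +1.06685); u = 773.5·(+0.05215)/1.06685 + 323.0 = 360.8106, v = 517.5·(+0.11984)/1.06685 + 232.3 = 290.4325
M2: Pc = R·M2+t = (+0.12603, -0.08485, +1.00225); u = 773.5·(+0.12603)/1.00225 + 323.0 = 420.2682, v = 517.5·(-0.08485)/1.00225 + 232.3 = 188.4905
M3: Pc = R·M3+t = (-0.08635, -0.16444, +1.01155); u = 773.5·(-0.08635)/1.01155 + 323.0 = 256.9709, v = 517.5·(-0.16444)/1.01155 + 232.3 = 148.1728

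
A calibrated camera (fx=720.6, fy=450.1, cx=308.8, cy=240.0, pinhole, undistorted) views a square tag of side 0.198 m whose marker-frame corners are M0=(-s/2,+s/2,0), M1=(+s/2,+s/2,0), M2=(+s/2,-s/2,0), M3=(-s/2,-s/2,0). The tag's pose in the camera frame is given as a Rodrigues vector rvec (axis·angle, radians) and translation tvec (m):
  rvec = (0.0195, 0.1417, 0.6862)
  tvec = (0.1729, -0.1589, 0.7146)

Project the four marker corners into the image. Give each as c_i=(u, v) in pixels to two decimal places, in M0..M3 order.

Intrinsics K: fx=720.6, fy=450.1, cx=308.8, cy=240.0
Marker side s = 0.198 m; corners in marker frame (Z=0):
  M0 = (-0.0990, +0.0990, 0)
  M1 = (+0.0990, +0.0990, 0)
  M2 = (+0.0990, -0.0990, 0)
  M3 = (-0.0990, -0.0990, 0)
rvec = (0.0195, 0.1417, 0.6862), |rvec| = θ = 0.70095 rad = 40.161°
Rodrigues: sinθ=0.64494, 1−cosθ=0.23577; R = I + sinθ·[k]× + (1−cosθ)·[k]×²:
    [+0.76441 -0.63005 +0.13680]
    [+0.63270 +0.77387 +0.02872]
    [-0.12396 +0.06460 +0.99018]
t = (0.1729, -0.1589, 0.7146) m
M0: Pc = R·M0+t = (+0.03485, -0.14492, +0.73327); u = 720.6·(+0.03485)/0.73327 + 308.8 = 343.0465, v = 450.1·(-0.14492)/0.73327 + 240.0 = 151.0413
M1: Pc = R·M1+t = (+0.18620, -0.01965, +0.70872); u = 720.6·(+0.18620)/0.70872 + 308.8 = 498.1225, v = 450.1·(-0.01965)/0.70872 + 240.0 = 227.5205
M2: Pc = R·M2+t = (+0.31095, -0.17288, +0.69593); u = 720.6·(+0.31095)/0.69593 + 308.8 = 630.7731, v = 450.1·(-0.17288)/0.69593 + 240.0 = 128.1914
M3: Pc = R·M3+t = (+0.15960, -0.29815, +0.72048); u = 720.6·(+0.15960)/0.72048 + 308.8 = 468.4252, v = 450.1·(-0.29815)/0.72048 + 240.0 = 53.7381

c0=(343.05, 151.04) c1=(498.12, 227.52) c2=(630.77, 128.19) c3=(468.43, 53.74)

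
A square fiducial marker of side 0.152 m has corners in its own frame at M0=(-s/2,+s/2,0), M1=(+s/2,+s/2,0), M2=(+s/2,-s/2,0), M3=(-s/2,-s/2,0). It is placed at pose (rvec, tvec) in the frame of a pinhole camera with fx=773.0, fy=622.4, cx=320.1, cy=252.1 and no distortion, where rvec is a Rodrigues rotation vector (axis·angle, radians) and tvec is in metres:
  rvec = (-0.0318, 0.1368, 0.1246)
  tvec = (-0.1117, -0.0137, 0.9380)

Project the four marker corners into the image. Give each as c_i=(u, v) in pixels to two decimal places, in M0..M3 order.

Intrinsics K: fx=773.0, fy=622.4, cx=320.1, cy=252.1
Marker side s = 0.152 m; corners in marker frame (Z=0):
  M0 = (-0.0760, +0.0760, 0)
  M1 = (+0.0760, +0.0760, 0)
  M2 = (+0.0760, -0.0760, 0)
  M3 = (-0.0760, -0.0760, 0)
rvec = (-0.0318, 0.1368, 0.1246), |rvec| = θ = 0.18775 rad = 10.757°
Rodrigues: sinθ=0.18665, 1−cosθ=0.01757; R = I + sinθ·[k]× + (1−cosθ)·[k]×²:
    [+0.98293 -0.12604 +0.13402]
    [+0.12170 +0.99176 +0.04011]
    [-0.13797 -0.02312 +0.99017]
t = (-0.1117, -0.0137, 0.9380) m
M0: Pc = R·M0+t = (-0.19598, +0.05242, +0.94673); u = 773.0·(-0.19598)/0.94673 + 320.1 = 160.0819, v = 622.4·(+0.05242)/0.94673 + 252.1 = 286.5648
M1: Pc = R·M1+t = (-0.04658, +0.07092, +0.92576); u = 773.0·(-0.04658)/0.92576 + 320.1 = 281.2093, v = 622.4·(+0.07092)/0.92576 + 252.1 = 299.7824
M2: Pc = R·M2+t = (-0.02742, -0.07982, +0.92927); u = 773.0·(-0.02742)/0.92927 + 320.1 = 297.2924, v = 622.4·(-0.07982)/0.92927 + 252.1 = 198.6359
M3: Pc = R·M3+t = (-0.17682, -0.09832, +0.95024); u = 773.0·(-0.17682)/0.95024 + 320.1 = 176.2580, v = 622.4·(-0.09832)/0.95024 + 252.1 = 187.6996

c0=(160.08, 286.56) c1=(281.21, 299.78) c2=(297.29, 198.64) c3=(176.26, 187.70)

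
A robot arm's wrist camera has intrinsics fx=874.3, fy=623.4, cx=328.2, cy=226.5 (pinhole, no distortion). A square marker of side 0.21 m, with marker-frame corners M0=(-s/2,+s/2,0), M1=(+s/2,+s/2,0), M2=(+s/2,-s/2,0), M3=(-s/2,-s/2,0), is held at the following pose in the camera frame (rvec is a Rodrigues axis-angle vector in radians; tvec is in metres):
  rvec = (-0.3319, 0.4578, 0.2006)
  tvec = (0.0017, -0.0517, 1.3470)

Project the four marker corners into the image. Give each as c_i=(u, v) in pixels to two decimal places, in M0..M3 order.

Intrinsics K: fx=874.3, fy=623.4, cx=328.2, cy=226.5
Marker side s = 0.21 m; corners in marker frame (Z=0):
  M0 = (-0.1050, +0.1050, 0)
  M1 = (+0.1050, +0.1050, 0)
  M2 = (+0.1050, -0.1050, 0)
  M3 = (-0.1050, -0.1050, 0)
rvec = (-0.3319, 0.4578, 0.2006), |rvec| = θ = 0.59998 rad = 34.376°
Rodrigues: sinθ=0.56463, 1−cosθ=0.17465; R = I + sinθ·[k]× + (1−cosθ)·[k]×²:
    [+0.87879 -0.26250 +0.39852]
    [+0.11506 +0.92703 +0.35690]
    [-0.46313 -0.26779 +0.84487]
t = (0.0017, -0.0517, 1.3470) m
M0: Pc = R·M0+t = (-0.11814, +0.03356, +1.36751); u = 874.3·(-0.11814)/1.36751 + 328.2 = 252.6716, v = 623.4·(+0.03356)/1.36751 + 226.5 = 241.7974
M1: Pc = R·M1+t = (+0.06641, +0.05772, +1.27025); u = 874.3·(+0.06641)/1.27025 + 328.2 = 373.9096, v = 623.4·(+0.05772)/1.27025 + 226.5 = 254.8268
M2: Pc = R·M2+t = (+0.12154, -0.13696, +1.32649); u = 874.3·(+0.12154)/1.32649 + 328.2 = 408.3051, v = 623.4·(-0.13696)/1.32649 + 226.5 = 162.1354
M3: Pc = R·M3+t = (-0.06301, -0.16112, +1.42375); u = 874.3·(-0.06301)/1.42375 + 328.2 = 289.5061, v = 623.4·(-0.16112)/1.42375 + 226.5 = 155.9524

c0=(252.67, 241.80) c1=(373.91, 254.83) c2=(408.31, 162.14) c3=(289.51, 155.95)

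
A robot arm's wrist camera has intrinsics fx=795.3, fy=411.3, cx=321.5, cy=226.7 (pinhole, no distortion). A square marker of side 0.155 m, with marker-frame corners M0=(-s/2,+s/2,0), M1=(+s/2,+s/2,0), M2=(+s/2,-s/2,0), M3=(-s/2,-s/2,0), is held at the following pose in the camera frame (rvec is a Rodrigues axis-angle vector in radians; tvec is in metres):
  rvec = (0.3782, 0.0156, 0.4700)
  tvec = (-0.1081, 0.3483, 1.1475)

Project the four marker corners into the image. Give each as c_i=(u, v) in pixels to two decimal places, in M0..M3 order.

c0=(177.83, 359.48) c1=(272.37, 382.25) c2=(318.05, 343.29) c3=(219.24, 318.99)

Intrinsics K: fx=795.3, fy=411.3, cx=321.5, cy=226.7
Marker side s = 0.155 m; corners in marker frame (Z=0):
  M0 = (-0.0775, +0.0775, 0)
  M1 = (+0.0775, +0.0775, 0)
  M2 = (+0.0775, -0.0775, 0)
  M3 = (-0.0775, -0.0775, 0)
rvec = (0.3782, 0.0156, 0.4700), |rvec| = θ = 0.60347 rad = 34.576°
Rodrigues: sinθ=0.56750, 1−cosθ=0.17663; R = I + sinθ·[k]× + (1−cosθ)·[k]×²:
    [+0.89274 -0.43913 +0.10088]
    [+0.44485 +0.82349 -0.35210]
    [+0.07154 +0.35922 +0.93051]
t = (-0.1081, 0.3483, 1.1475) m
M0: Pc = R·M0+t = (-0.21132, +0.37764, +1.16979); u = 795.3·(-0.21132)/1.16979 + 321.5 = 177.8314, v = 411.3·(+0.37764)/1.16979 + 226.7 = 359.4799
M1: Pc = R·M1+t = (-0.07294, +0.44660, +1.18088); u = 795.3·(-0.07294)/1.18088 + 321.5 = 272.3733, v = 411.3·(+0.44660)/1.18088 + 226.7 = 382.2488
M2: Pc = R·M2+t = (-0.00488, +0.31896, +1.12521); u = 795.3·(-0.00488)/1.12521 + 321.5 = 318.0507, v = 411.3·(+0.31896)/1.12521 + 226.7 = 343.2888
M3: Pc = R·M3+t = (-0.14326, +0.25000, +1.11412); u = 795.3·(-0.14326)/1.11412 + 321.5 = 219.2387, v = 411.3·(+0.25000)/1.11412 + 226.7 = 318.9943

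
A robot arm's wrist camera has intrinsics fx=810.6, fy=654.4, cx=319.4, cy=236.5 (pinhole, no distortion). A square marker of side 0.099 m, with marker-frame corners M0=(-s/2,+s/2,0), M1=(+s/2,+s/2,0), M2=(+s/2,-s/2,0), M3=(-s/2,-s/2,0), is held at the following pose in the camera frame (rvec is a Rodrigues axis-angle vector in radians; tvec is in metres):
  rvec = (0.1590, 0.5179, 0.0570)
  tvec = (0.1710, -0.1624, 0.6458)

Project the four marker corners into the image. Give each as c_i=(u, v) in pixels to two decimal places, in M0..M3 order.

c0=(471.63, 122.38) c1=(593.85, 123.33) c2=(603.03, 16.17) c3=(477.11, 23.02)

Intrinsics K: fx=810.6, fy=654.4, cx=319.4, cy=236.5
Marker side s = 0.099 m; corners in marker frame (Z=0):
  M0 = (-0.0495, +0.0495, 0)
  M1 = (+0.0495, +0.0495, 0)
  M2 = (+0.0495, -0.0495, 0)
  M3 = (-0.0495, -0.0495, 0)
rvec = (0.1590, 0.5179, 0.0570), |rvec| = θ = 0.54475 rad = 31.212°
Rodrigues: sinθ=0.51820, 1−cosθ=0.14474; R = I + sinθ·[k]× + (1−cosθ)·[k]×²:
    [+0.86759 -0.01406 +0.49708]
    [+0.09439 +0.98608 -0.13685]
    [-0.48824 +0.16565 +0.85684]
t = (0.1710, -0.1624, 0.6458) m
M0: Pc = R·M0+t = (+0.12736, -0.11826, +0.67817); u = 810.6·(+0.12736)/0.67817 + 319.4 = 471.6290, v = 654.4·(-0.11826)/0.67817 + 236.5 = 122.3837
M1: Pc = R·M1+t = (+0.21325, -0.10892, +0.62983); u = 810.6·(+0.21325)/0.62983 + 319.4 = 593.8547, v = 654.4·(-0.10892)/0.62983 + 236.5 = 123.3348
M2: Pc = R·M2+t = (+0.21464, -0.20654, +0.61343); u = 810.6·(+0.21464)/0.61343 + 319.4 = 603.0310, v = 654.4·(-0.20654)/0.61343 + 236.5 = 16.1674
M3: Pc = R·M3+t = (+0.12875, -0.21588, +0.66177); u = 810.6·(+0.12875)/0.66177 + 319.4 = 477.1061, v = 654.4·(-0.21588)/0.66177 + 236.5 = 23.0204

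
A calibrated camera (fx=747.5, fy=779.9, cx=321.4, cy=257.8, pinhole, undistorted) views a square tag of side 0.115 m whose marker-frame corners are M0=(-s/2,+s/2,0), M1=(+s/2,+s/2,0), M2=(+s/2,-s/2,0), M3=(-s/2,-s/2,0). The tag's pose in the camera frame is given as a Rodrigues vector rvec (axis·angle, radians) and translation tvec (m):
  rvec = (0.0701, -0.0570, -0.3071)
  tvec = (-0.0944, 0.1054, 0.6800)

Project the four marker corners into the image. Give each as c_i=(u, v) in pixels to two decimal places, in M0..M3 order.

c0=(176.83, 460.87) c1=(296.99, 419.67) c2=(258.65, 296.05) c3=(136.60, 336.84)

Intrinsics K: fx=747.5, fy=779.9, cx=321.4, cy=257.8
Marker side s = 0.115 m; corners in marker frame (Z=0):
  M0 = (-0.0575, +0.0575, 0)
  M1 = (+0.0575, +0.0575, 0)
  M2 = (+0.0575, -0.0575, 0)
  M3 = (-0.0575, -0.0575, 0)
rvec = (0.0701, -0.0570, -0.3071), |rvec| = θ = 0.32011 rad = 18.341°
Rodrigues: sinθ=0.31468, 1−cosθ=0.05080; R = I + sinθ·[k]× + (1−cosθ)·[k]×²:
    [+0.95164 +0.29990 -0.06670]
    [-0.30386 +0.95081 -0.06023]
    [+0.04536 +0.07759 +0.99595]
t = (-0.0944, 0.1054, 0.6800) m
M0: Pc = R·M0+t = (-0.13187, +0.17754, +0.68185); u = 747.5·(-0.13187)/0.68185 + 321.4 = 176.8287, v = 779.9·(+0.17754)/0.68185 + 257.8 = 460.8735
M1: Pc = R·M1+t = (-0.02244, +0.14260, +0.68707); u = 747.5·(-0.02244)/0.68707 + 321.4 = 296.9899, v = 779.9·(+0.14260)/0.68707 + 257.8 = 419.6662
M2: Pc = R·M2+t = (-0.05693, +0.03326, +0.67815); u = 747.5·(-0.05693)/0.67815 + 321.4 = 258.6531, v = 779.9·(+0.03326)/0.67815 + 257.8 = 296.0463
M3: Pc = R·M3+t = (-0.16636, +0.06820, +0.67293); u = 747.5·(-0.16636)/0.67293 + 321.4 = 136.6014, v = 779.9·(+0.06820)/0.67293 + 257.8 = 336.8417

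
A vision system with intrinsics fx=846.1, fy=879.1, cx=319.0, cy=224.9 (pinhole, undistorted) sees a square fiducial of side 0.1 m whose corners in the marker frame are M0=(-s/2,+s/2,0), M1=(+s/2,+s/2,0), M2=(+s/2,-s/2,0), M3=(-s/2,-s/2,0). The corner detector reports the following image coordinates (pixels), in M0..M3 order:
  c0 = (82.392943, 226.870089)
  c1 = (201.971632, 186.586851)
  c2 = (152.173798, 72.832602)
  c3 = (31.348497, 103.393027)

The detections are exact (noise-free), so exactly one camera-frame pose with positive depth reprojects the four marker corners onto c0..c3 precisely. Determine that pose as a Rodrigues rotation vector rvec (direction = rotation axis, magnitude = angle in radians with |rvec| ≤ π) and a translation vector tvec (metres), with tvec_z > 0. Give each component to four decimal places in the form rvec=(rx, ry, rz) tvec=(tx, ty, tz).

Intrinsics K: fx=846.1, fy=879.1, cx=319.0, cy=224.9
Marker side s = 0.1 m; corners in marker frame (Z=0):
  M0 = (-0.0500, +0.0500, 0)
  M1 = (+0.0500, +0.0500, 0)
  M2 = (+0.0500, -0.0500, 0)
  M3 = (-0.0500, -0.0500, 0)
Detected image corners:
  c0 = (82.392943, 226.870089) px
  c1 = (201.971632, 186.586851) px
  c2 = (152.173798, 72.832602) px
  c3 = (31.348497, 103.393027) px
Planar DLT: solve 8×8 A·h = b for H (H[2,2]=1):
  H  [+1290.51299 +479.01463 +118.97444]
  H  [-242.25476 +1152.86021 +146.11840]
  H  [+0.75597 -0.21339 +1.00000]
B = K⁻¹H; ‖b₁‖=1.526300, ‖b₂‖=1.526300; λ = 2/(‖b₁‖+‖b₂‖) = 0.655179, sign → tz>0 ⇒ λ=+0.655179
r₁ = λ·B[:,0] = (+0.81257,-0.30726,+0.49529); r₂ = λ·B[:,1] = (+0.42364,+0.89498,-0.13981)
r₃ = r₁×r₂ = (-0.40032,+0.32343,+0.85740); SVD([r₁ r₂ r₃]) → R = UVᵀ:
  R  [+0.81257 +0.42364 -0.40032]
  R  [-0.30726 +0.89498 +0.32343]
  R  [+0.49529 -0.13981 +0.85740]
t = (-0.15489, -0.05871, +0.65518) m
tr R = 2.564953; θ = arccos((tr R − 1)/2) = 0.672164 rad = 38.512°
axis k = ((R−Rᵀ)₃₂, (R−Rᵀ)₁₃, (R−Rᵀ)₂₁) / (2 sinθ) = (-0.371976, -0.719157, -0.586896)
rvec = θ·k = (-0.250029, -0.483391, -0.394490)

rvec=(-0.2500, -0.4834, -0.3945) tvec=(-0.1549, -0.0587, 0.6552)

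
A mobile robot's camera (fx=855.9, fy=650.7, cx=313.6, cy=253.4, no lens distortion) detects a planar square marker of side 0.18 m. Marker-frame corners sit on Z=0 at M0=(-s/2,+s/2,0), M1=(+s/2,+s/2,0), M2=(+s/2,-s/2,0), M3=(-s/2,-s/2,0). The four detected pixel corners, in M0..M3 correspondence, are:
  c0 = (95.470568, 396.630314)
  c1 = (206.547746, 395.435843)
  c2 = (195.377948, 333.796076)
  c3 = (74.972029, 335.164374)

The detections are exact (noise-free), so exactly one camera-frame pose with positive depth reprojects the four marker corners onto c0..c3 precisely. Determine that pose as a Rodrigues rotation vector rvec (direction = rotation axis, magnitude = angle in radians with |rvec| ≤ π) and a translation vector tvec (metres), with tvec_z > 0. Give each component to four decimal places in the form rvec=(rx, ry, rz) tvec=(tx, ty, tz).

rvec=(0.6399, 0.0030, -0.0181) tvec=(-0.2647, 0.2313, 1.3308)

Intrinsics K: fx=855.9, fy=650.7, cx=313.6, cy=253.4
Marker side s = 0.18 m; corners in marker frame (Z=0):
  M0 = (-0.0900, +0.0900, 0)
  M1 = (+0.0900, +0.0900, 0)
  M2 = (+0.0900, -0.0900, 0)
  M3 = (-0.0900, -0.0900, 0)
Detected image corners:
  c0 = (95.470568, 396.630314) px
  c1 = (206.547746, 395.435843) px
  c2 = (195.377948, 333.796076) px
  c3 = (74.972029, 335.164374) px
Planar DLT: solve 8×8 A·h = b for H (H[2,2]=1):
  H  [+641.05374 +152.17996 +143.37868]
  H  [-9.41844 +505.83062 +366.49971]
  H  [-0.00635 +0.44865 +1.00000]
B = K⁻¹H; ‖b₁‖=0.751431, ‖b₂‖=0.751431; λ = 2/(‖b₁‖+‖b₂‖) = 1.330794, sign → tz>0 ⇒ λ=+1.330794
r₁ = λ·B[:,0] = (+0.99984,-0.01597,-0.00845); r₂ = λ·B[:,1] = (+0.01786,+0.80200,+0.59705)
r₃ = r₁×r₂ = (-0.00276,-0.59711,+0.80216); SVD([r₁ r₂ r₃]) → R = UVᵀ:
  R  [+0.99984 +0.01786 -0.00276]
  R  [-0.01597 +0.80200 -0.59711]
  R  [-0.00845 +0.59705 +0.80216]
t = (-0.26467, +0.23131, +1.33079) m
tr R = 2.603995; θ = arccos((tr R − 1)/2) = 0.640164 rad = 36.679°
axis k = ((R−Rᵀ)₃₂, (R−Rᵀ)₁₃, (R−Rᵀ)₂₁) / (2 sinθ) = (+0.999588, +0.004763, -0.028317)
rvec = θ·k = (+0.639900, +0.003049, -0.018128)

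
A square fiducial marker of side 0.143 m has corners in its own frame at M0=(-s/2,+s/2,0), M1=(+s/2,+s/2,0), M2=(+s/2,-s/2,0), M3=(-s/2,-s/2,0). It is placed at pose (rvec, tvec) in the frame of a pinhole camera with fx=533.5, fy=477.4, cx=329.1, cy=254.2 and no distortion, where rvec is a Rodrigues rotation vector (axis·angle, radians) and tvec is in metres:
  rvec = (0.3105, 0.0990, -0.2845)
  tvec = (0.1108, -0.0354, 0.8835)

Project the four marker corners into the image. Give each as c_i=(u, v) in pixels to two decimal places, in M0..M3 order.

c0=(366.04, 279.53) c1=(448.39, 260.19) c2=(428.11, 187.44) c3=(342.36, 209.34)

Intrinsics K: fx=533.5, fy=477.4, cx=329.1, cy=254.2
Marker side s = 0.143 m; corners in marker frame (Z=0):
  M0 = (-0.0715, +0.0715, 0)
  M1 = (+0.0715, +0.0715, 0)
  M2 = (+0.0715, -0.0715, 0)
  M3 = (-0.0715, -0.0715, 0)
rvec = (0.3105, 0.0990, -0.2845), |rvec| = θ = 0.43261 rad = 24.787°
Rodrigues: sinθ=0.41924, 1−cosθ=0.09213; R = I + sinθ·[k]× + (1−cosθ)·[k]×²:
    [+0.95533 +0.29084 +0.05246]
    [-0.26058 +0.91270 -0.31477]
    [-0.13942 +0.28704 +0.94772]
t = (0.1108, -0.0354, 0.8835) m
M0: Pc = R·M0+t = (+0.06329, +0.04849, +0.91399); u = 533.5·(+0.06329)/0.91399 + 329.1 = 366.0419, v = 477.4·(+0.04849)/0.91399 + 254.2 = 279.5271
M1: Pc = R·M1+t = (+0.19990, +0.01123, +0.89405); u = 533.5·(+0.19990)/0.89405 + 329.1 = 448.3851, v = 477.4·(+0.01123)/0.89405 + 254.2 = 260.1948
M2: Pc = R·M2+t = (+0.15831, -0.11929, +0.85301); u = 533.5·(+0.15831)/0.85301 + 329.1 = 428.1132, v = 477.4·(-0.11929)/0.85301 + 254.2 = 187.4378
M3: Pc = R·M3+t = (+0.02170, -0.08203, +0.87295); u = 533.5·(+0.02170)/0.87295 + 329.1 = 342.3611, v = 477.4·(-0.08203)/0.87295 + 254.2 = 209.3409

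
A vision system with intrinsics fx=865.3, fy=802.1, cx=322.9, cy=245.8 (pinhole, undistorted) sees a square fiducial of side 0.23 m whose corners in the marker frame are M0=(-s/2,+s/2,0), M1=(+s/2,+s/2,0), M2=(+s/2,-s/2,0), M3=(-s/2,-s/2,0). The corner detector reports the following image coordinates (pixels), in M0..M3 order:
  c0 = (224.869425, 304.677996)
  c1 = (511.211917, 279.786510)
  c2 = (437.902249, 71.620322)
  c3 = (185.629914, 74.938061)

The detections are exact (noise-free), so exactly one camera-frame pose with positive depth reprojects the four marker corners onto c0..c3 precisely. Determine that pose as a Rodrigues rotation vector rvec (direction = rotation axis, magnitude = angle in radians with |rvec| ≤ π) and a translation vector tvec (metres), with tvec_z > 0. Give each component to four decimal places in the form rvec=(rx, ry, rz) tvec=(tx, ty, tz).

rvec=(-0.4903, -0.2544, -0.1409) tvec=(0.0172, -0.0629, 0.7079)

Intrinsics K: fx=865.3, fy=802.1, cx=322.9, cy=245.8
Marker side s = 0.23 m; corners in marker frame (Z=0):
  M0 = (-0.1150, +0.1150, 0)
  M1 = (+0.1150, +0.1150, 0)
  M2 = (+0.1150, -0.1150, 0)
  M3 = (-0.1150, -0.1150, 0)
Detected image corners:
  c0 = (224.869425, 304.677996) px
  c1 = (511.211917, 279.786510) px
  c2 = (437.902249, 71.620322) px
  c3 = (185.629914, 74.938061) px
Planar DLT: solve 8×8 A·h = b for H (H[2,2]=1):
  H  [+1297.32245 +33.47260 +343.86567]
  H  [+12.94182 +834.54726 +174.49623]
  H  [+0.38774 -0.63107 +1.00000]
B = K⁻¹H; ‖b₁‖=1.412722, ‖b₂‖=1.412722; λ = 2/(‖b₁‖+‖b₂‖) = 0.707853, sign → tz>0 ⇒ λ=+0.707853
r₁ = λ·B[:,0] = (+0.95885,-0.07269,+0.27447); r₂ = λ·B[:,1] = (+0.19408,+0.87338,-0.44670)
r₃ = r₁×r₂ = (-0.20724,+0.48159,+0.85154); SVD([r₁ r₂ r₃]) → R = UVᵀ:
  R  [+0.95885 +0.19408 -0.20724]
  R  [-0.07269 +0.87338 +0.48159]
  R  [+0.27447 -0.44670 +0.85154]
t = (+0.01715, -0.06293, +0.70785) m
tr R = 2.683766; θ = arccos((tr R − 1)/2) = 0.570033 rad = 32.660°
axis k = ((R−Rᵀ)₃₂, (R−Rᵀ)₁₃, (R−Rᵀ)₂₁) / (2 sinθ) = (-0.860070, -0.446309, -0.247160)
rvec = θ·k = (-0.490269, -0.254411, -0.140889)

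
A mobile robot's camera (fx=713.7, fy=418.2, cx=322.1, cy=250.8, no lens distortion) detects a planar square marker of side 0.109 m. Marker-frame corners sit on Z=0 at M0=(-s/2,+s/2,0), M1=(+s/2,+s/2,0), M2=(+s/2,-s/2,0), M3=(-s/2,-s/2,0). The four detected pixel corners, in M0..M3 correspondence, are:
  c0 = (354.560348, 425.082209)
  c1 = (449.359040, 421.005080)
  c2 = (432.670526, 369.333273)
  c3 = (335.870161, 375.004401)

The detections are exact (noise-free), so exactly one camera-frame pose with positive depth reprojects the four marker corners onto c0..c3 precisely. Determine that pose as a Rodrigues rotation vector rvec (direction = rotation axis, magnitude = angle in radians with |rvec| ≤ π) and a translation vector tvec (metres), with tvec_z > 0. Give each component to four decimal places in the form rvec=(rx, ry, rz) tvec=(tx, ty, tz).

rvec=(0.2145, 0.1959, -0.1841) tvec=(0.0790, 0.2816, 0.8002)

Intrinsics K: fx=713.7, fy=418.2, cx=322.1, cy=250.8
Marker side s = 0.109 m; corners in marker frame (Z=0):
  M0 = (-0.0545, +0.0545, 0)
  M1 = (+0.0545, +0.0545, 0)
  M2 = (+0.0545, -0.0545, 0)
  M3 = (-0.0545, -0.0545, 0)
Detected image corners:
  c0 = (354.560348, 425.082209) px
  c1 = (449.359040, 421.005080) px
  c2 = (432.670526, 369.333273) px
  c3 = (335.870161, 375.004401) px
Planar DLT: solve 8×8 A·h = b for H (H[2,2]=1):
  H  [+774.83286 +256.96958 +392.54072]
  H  [-149.74997 +562.26584 +397.97479]
  H  [-0.26440 +0.24051 +1.00000]
B = K⁻¹H; ‖b₁‖=1.249682, ‖b₂‖=1.249682; λ = 2/(‖b₁‖+‖b₂‖) = 0.800204, sign → tz>0 ⇒ λ=+0.800204
r₁ = λ·B[:,0] = (+0.96423,-0.15965,-0.21158); r₂ = λ·B[:,1] = (+0.20126,+0.96045,+0.19246)
r₃ = r₁×r₂ = (+0.17248,-0.22816,+0.95822); SVD([r₁ r₂ r₃]) → R = UVᵀ:
  R  [+0.96423 +0.20126 +0.17248]
  R  [-0.15965 +0.96045 -0.22816]
  R  [-0.21158 +0.19246 +0.95822]
t = (+0.07898, +0.28161, +0.80020) m
tr R = 2.882903; θ = arccos((tr R − 1)/2) = 0.343887 rad = 19.703°
axis k = ((R−Rᵀ)₃₂, (R−Rᵀ)₁₃, (R−Rᵀ)₂₁) / (2 sinθ) = (+0.623787, +0.569571, -0.535237)
rvec = θ·k = (+0.214512, +0.195868, -0.184061)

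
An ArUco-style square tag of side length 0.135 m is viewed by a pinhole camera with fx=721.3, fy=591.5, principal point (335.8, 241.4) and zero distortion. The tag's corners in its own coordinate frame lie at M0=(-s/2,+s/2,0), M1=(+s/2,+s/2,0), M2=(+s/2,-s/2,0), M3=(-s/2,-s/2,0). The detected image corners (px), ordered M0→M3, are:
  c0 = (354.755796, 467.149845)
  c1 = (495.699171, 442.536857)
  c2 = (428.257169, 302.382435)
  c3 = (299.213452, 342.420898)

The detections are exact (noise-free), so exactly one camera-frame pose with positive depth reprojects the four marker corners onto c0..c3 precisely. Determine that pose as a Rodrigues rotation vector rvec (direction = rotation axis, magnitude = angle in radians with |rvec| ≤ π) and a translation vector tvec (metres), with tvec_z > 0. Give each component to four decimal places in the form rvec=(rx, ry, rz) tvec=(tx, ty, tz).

Intrinsics K: fx=721.3, fy=591.5, cx=335.8, cy=241.4
Marker side s = 0.135 m; corners in marker frame (Z=0):
  M0 = (-0.0675, +0.0675, 0)
  M1 = (+0.0675, +0.0675, 0)
  M2 = (+0.0675, -0.0675, 0)
  M3 = (-0.0675, -0.0675, 0)
Detected image corners:
  c0 = (354.755796, 467.149845) px
  c1 = (495.699171, 442.536857) px
  c2 = (428.257169, 302.382435) px
  c3 = (299.213452, 342.420898) px
Planar DLT: solve 8×8 A·h = b for H (H[2,2]=1):
  H  [+636.39524 +360.47007 +389.80502]
  H  [-597.82373 +886.58192 +388.58029]
  H  [-0.91984 -0.23396 +1.00000]
B = K⁻¹H; ‖b₁‖=1.722547, ‖b₂‖=1.722547; λ = 2/(‖b₁‖+‖b₂‖) = 0.580536, sign → tz>0 ⇒ λ=+0.580536
r₁ = λ·B[:,0] = (+0.76080,-0.36881,-0.53400); r₂ = λ·B[:,1] = (+0.35335,+0.92558,-0.13582)
r₃ = r₁×r₂ = (+0.54435,-0.08536,+0.83450); SVD([r₁ r₂ r₃]) → R = UVᵀ:
  R  [+0.76080 +0.35335 +0.54435]
  R  [-0.36881 +0.92558 -0.08536]
  R  [-0.53400 -0.13582 +0.83450]
t = (+0.04347, +0.14445, +0.58054) m
tr R = 2.520885; θ = arccos((tr R − 1)/2) = 0.706802 rad = 40.497°
axis k = ((R−Rᵀ)₃₂, (R−Rᵀ)₁₃, (R−Rᵀ)₂₁) / (2 sinθ) = (-0.038851, +0.830262, -0.556018)
rvec = θ·k = (-0.027460, +0.586831, -0.392995)

rvec=(-0.0275, 0.5868, -0.3930) tvec=(0.0435, 0.1445, 0.5805)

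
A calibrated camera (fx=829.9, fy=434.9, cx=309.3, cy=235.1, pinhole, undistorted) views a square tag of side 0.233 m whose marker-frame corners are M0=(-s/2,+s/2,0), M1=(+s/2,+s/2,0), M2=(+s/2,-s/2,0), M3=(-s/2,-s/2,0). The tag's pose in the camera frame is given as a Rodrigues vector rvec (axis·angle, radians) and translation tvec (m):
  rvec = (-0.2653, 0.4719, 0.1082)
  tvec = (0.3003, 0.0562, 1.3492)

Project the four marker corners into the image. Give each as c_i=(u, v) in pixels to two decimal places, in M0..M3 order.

Intrinsics K: fx=829.9, fy=434.9, cx=309.3, cy=235.1
Marker side s = 0.233 m; corners in marker frame (Z=0):
  M0 = (-0.1165, +0.1165, 0)
  M1 = (+0.1165, +0.1165, 0)
  M2 = (+0.1165, -0.1165, 0)
  M3 = (-0.1165, -0.1165, 0)
rvec = (-0.2653, 0.4719, 0.1082), |rvec| = θ = 0.55207 rad = 31.631°
Rodrigues: sinθ=0.52445, 1−cosθ=0.14856; R = I + sinθ·[k]× + (1−cosθ)·[k]×²:
    [+0.88575 -0.16381 +0.43430]
    [+0.04176 +0.95999 +0.27692]
    [-0.46228 -0.22714 +0.85715]
t = (0.3003, 0.0562, 1.3492) m
M0: Pc = R·M0+t = (+0.17803, +0.16317, +1.37659); u = 829.9·(+0.17803)/1.37659 + 309.3 = 416.6258, v = 434.9·(+0.16317)/1.37659 + 235.1 = 286.6504
M1: Pc = R·M1+t = (+0.38441, +0.17290, +1.26888); u = 829.9·(+0.38441)/1.26888 + 309.3 = 560.7168, v = 434.9·(+0.17290)/1.26888 + 235.1 = 294.3615
M2: Pc = R·M2+t = (+0.42257, -0.05077, +1.32181); u = 829.9·(+0.42257)/1.32181 + 309.3 = 574.6142, v = 434.9·(-0.05077)/1.32181 + 235.1 = 218.3947
M3: Pc = R·M3+t = (+0.21619, -0.06050, +1.42952); u = 829.9·(+0.21619)/1.42952 + 309.3 = 434.8106, v = 434.9·(-0.06050)/1.42952 + 235.1 = 216.6930

c0=(416.63, 286.65) c1=(560.72, 294.36) c2=(574.61, 218.39) c3=(434.81, 216.69)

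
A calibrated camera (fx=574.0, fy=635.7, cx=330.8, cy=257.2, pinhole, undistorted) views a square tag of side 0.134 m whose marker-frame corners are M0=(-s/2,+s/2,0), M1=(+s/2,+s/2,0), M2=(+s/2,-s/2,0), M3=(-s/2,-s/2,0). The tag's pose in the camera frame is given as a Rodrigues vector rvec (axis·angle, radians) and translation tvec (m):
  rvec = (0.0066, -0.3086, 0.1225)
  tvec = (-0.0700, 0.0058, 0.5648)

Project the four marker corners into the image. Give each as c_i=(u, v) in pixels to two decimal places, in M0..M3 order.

Intrinsics K: fx=574.0, fy=635.7, cx=330.8, cy=257.2
Marker side s = 0.134 m; corners in marker frame (Z=0):
  M0 = (-0.0670, +0.0670, 0)
  M1 = (+0.0670, +0.0670, 0)
  M2 = (+0.0670, -0.0670, 0)
  M3 = (-0.0670, -0.0670, 0)
rvec = (0.0066, -0.3086, 0.1225), |rvec| = θ = 0.33209 rad = 19.027°
Rodrigues: sinθ=0.32602, 1−cosθ=0.05464; R = I + sinθ·[k]× + (1−cosθ)·[k]×²:
    [+0.94538 -0.12127 -0.30256]
    [+0.11925 +0.99254 -0.02521]
    [+0.30336 -0.01225 +0.95280]
t = (-0.0700, 0.0058, 0.5648) m
M0: Pc = R·M0+t = (-0.14147, +0.06431, +0.54365); u = 574.0·(-0.14147)/0.54365 + 330.8 = 181.4378, v = 635.7·(+0.06431)/0.54365 + 257.2 = 332.3990
M1: Pc = R·M1+t = (-0.01478, +0.08029, +0.58430); u = 574.0·(-0.01478)/0.58430 + 330.8 = 316.2764, v = 635.7·(+0.08029)/0.58430 + 257.2 = 344.5527
M2: Pc = R·M2+t = (+0.00147, -0.05271, +0.58595); u = 574.0·(+0.00147)/0.58595 + 330.8 = 332.2360, v = 635.7·(-0.05271)/0.58595 + 257.2 = 200.0136
M3: Pc = R·M3+t = (-0.12522, -0.06869, +0.54530); u = 574.0·(-0.12522)/0.54530 + 330.8 = 198.9930, v = 635.7·(-0.06869)/0.54530 + 257.2 = 177.1215

c0=(181.44, 332.40) c1=(316.28, 344.55) c2=(332.24, 200.01) c3=(198.99, 177.12)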